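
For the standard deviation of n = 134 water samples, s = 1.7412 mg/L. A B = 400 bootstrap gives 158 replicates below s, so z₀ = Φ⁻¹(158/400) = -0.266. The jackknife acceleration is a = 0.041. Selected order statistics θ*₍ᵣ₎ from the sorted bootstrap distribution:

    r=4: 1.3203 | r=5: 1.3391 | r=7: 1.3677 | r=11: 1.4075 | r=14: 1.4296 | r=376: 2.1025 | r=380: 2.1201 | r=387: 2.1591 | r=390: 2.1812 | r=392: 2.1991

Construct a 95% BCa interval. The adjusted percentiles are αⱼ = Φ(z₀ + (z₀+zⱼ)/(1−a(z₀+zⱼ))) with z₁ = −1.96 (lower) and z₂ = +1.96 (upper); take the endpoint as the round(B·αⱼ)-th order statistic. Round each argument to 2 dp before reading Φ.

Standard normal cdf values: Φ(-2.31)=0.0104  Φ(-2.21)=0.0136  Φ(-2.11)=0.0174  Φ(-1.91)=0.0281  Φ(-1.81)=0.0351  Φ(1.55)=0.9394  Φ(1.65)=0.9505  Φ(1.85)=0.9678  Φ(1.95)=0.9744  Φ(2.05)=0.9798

(1.3203, 2.1025)

Lower: z₀ + z₁ = -0.266 + (-1.960) = -2.226; 1 − a(z₀+z₁) = 1 − (0.041)(-2.226) = 1.0913; argument = -0.266 + (-2.226)/1.0913 = -2.3058 → -2.31.
α₁ = Φ(-2.31) = 0.0104; rank = round(400 × 0.0104) = 4; θ*₍4₎ = 1.3203.
Upper: z₀ + z₂ = 1.694; 1 − a(z₀+z₂) = 0.9305; argument = 1.5544 → 1.55; α₂ = 0.9394; rank = 376; θ*₍376₎ = 2.1025.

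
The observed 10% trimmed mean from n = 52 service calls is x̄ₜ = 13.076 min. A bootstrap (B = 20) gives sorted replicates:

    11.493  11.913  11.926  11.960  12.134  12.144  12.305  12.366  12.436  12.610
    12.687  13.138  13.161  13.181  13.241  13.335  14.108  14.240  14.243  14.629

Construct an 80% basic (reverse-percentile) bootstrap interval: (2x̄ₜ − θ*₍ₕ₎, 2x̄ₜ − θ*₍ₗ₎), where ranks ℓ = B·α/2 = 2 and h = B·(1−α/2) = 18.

(11.912, 14.239)

Percentile endpoints at ranks 2 and 18: θ*₍2₎ = 11.913, θ*₍18₎ = 14.240.
Basic interval reflects these around x̄ₜ:
  lower = 2 × 13.076 − 14.240 = 11.912
  upper = 2 × 13.076 − 11.913 = 14.239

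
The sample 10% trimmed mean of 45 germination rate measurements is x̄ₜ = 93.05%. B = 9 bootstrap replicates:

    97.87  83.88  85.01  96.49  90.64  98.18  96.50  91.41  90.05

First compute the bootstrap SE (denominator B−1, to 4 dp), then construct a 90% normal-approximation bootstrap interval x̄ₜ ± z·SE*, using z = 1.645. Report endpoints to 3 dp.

(84.165, 101.935)

Mean of replicates = 92.2256; sum of squared deviations = 233.3962; SE* = √(233.3962/8) = 5.4013
Margin = 1.645 × 5.4013 = 8.8851
Interval: 93.05 ± 8.8851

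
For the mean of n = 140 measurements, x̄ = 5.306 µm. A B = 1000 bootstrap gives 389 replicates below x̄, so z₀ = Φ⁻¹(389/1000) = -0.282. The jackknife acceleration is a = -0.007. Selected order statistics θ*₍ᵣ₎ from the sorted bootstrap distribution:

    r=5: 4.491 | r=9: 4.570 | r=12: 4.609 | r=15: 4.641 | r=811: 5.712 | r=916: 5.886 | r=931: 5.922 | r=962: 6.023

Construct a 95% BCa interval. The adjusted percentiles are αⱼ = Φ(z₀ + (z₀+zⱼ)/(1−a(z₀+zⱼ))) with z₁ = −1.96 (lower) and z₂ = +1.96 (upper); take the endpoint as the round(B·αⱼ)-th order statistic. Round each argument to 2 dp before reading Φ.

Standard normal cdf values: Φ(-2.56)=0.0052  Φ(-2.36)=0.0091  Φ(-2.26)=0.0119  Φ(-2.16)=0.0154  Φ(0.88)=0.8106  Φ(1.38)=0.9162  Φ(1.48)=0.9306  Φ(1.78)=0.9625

(4.491, 5.886)

Lower: z₀ + z₁ = -0.282 + (-1.960) = -2.242; 1 − a(z₀+z₁) = 1 − (-0.007)(-2.242) = 0.9843; argument = -0.282 + (-2.242)/0.9843 = -2.5597 → -2.56.
α₁ = Φ(-2.56) = 0.0052; rank = round(1000 × 0.0052) = 5; θ*₍5₎ = 4.491.
Upper: z₀ + z₂ = 1.678; 1 − a(z₀+z₂) = 1.0117; argument = 1.3765 → 1.38; α₂ = 0.9162; rank = 916; θ*₍916₎ = 5.886.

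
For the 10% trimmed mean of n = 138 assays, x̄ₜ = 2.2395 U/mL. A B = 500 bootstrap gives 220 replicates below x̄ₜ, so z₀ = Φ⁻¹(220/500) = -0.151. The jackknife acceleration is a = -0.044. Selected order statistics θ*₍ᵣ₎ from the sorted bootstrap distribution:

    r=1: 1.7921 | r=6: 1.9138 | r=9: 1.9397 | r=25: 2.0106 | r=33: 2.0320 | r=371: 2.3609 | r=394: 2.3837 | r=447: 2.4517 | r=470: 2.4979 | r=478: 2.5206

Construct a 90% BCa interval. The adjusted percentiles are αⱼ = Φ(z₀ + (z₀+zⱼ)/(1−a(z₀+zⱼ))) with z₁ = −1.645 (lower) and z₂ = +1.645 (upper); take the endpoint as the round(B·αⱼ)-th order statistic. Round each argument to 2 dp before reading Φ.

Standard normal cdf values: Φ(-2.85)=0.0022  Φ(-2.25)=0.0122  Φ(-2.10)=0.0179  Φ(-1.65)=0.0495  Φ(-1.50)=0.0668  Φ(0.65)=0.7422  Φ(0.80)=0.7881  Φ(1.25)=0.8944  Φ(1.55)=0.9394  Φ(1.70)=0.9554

Lower: z₀ + z₁ = -0.151 + (-1.645) = -1.796; 1 − a(z₀+z₁) = 1 − (-0.044)(-1.796) = 0.9210; argument = -0.151 + (-1.796)/0.9210 = -2.1011 → -2.10.
α₁ = Φ(-2.10) = 0.0179; rank = round(500 × 0.0179) = 9; θ*₍9₎ = 1.9397.
Upper: z₀ + z₂ = 1.494; 1 − a(z₀+z₂) = 1.0657; argument = 1.2508 → 1.25; α₂ = 0.8944; rank = 447; θ*₍447₎ = 2.4517.

(1.9397, 2.4517)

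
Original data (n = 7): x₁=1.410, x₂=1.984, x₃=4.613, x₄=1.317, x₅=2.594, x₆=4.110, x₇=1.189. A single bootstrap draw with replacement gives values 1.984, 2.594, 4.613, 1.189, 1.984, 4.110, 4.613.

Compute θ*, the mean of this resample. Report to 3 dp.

Mean = (1.984 + 2.594 + 4.613 + 1.189 + 1.984 + 4.110 + 4.613) / 7 = 21.0870 / 7 = 3.012

θ* = 3.012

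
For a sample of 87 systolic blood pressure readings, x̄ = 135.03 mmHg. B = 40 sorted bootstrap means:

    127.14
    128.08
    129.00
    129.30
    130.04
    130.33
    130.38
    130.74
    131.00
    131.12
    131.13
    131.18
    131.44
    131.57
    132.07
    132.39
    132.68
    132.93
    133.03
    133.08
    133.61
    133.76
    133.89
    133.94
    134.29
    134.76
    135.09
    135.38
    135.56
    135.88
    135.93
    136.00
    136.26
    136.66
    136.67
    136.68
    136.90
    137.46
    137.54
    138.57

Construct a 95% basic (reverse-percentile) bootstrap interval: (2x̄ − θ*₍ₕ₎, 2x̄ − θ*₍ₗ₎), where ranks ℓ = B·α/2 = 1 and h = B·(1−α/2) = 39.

Percentile endpoints at ranks 1 and 39: θ*₍1₎ = 127.14, θ*₍39₎ = 137.54.
Basic interval reflects these around x̄:
  lower = 2 × 135.03 − 137.54 = 132.52
  upper = 2 × 135.03 − 127.14 = 142.92

(132.52, 142.92)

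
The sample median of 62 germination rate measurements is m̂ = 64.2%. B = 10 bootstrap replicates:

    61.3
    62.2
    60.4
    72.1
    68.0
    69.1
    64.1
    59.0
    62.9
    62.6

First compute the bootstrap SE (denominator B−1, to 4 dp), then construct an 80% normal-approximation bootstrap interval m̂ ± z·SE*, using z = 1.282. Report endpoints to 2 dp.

(58.81, 69.59)

Mean of replicates = 64.1700; sum of squared deviations = 159.0010; SE* = √(159.0010/9) = 4.2032
Margin = 1.282 × 4.2032 = 5.389
Interval: 64.2 ± 5.389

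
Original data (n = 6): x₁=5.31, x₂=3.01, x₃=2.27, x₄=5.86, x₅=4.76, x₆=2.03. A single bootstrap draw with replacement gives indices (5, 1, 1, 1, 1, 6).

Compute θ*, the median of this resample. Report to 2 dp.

θ* = 5.31

Resample values: 4.76, 5.31, 5.31, 5.31, 5.31, 2.03.
Sorted: 2.03, 4.76, 5.31, 5.31, 5.31, 5.31
Median = average of the two middle values = 5.31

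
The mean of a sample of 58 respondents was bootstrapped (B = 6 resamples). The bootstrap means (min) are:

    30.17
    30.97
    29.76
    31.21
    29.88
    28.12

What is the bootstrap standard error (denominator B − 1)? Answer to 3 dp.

SE* = 1.099

Bootstrap SE is the standard deviation of the 6 replicate means.
Mean of replicates: (30.17 + 30.97 + 29.76 + 31.21 + 29.88 + 28.12) / 6 = 180.1100 / 6 = 30.0183
Sum of squared deviations: (+0.1517)² + (+0.9517)² + (−0.2583)² + (+1.1917)² + (−0.1383)² + (−1.8983)² = 6.0383
Variance = 6.0383 / 5 = 1.2077
SE* = √1.2077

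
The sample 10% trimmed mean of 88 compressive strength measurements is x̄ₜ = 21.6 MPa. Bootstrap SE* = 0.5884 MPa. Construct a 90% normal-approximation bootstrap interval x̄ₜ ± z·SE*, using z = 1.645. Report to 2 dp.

(20.63, 22.57)

Margin = 1.645 × 0.5884 = 0.968
Interval: 21.6 ± 0.968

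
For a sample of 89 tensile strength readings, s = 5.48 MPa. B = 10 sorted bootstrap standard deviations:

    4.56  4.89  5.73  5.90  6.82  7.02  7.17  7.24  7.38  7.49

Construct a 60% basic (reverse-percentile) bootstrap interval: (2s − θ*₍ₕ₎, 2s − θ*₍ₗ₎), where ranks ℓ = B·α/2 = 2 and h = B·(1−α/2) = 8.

(3.72, 6.07)

Percentile endpoints at ranks 2 and 8: θ*₍2₎ = 4.89, θ*₍8₎ = 7.24.
Basic interval reflects these around s:
  lower = 2 × 5.48 − 7.24 = 3.72
  upper = 2 × 5.48 − 4.89 = 6.07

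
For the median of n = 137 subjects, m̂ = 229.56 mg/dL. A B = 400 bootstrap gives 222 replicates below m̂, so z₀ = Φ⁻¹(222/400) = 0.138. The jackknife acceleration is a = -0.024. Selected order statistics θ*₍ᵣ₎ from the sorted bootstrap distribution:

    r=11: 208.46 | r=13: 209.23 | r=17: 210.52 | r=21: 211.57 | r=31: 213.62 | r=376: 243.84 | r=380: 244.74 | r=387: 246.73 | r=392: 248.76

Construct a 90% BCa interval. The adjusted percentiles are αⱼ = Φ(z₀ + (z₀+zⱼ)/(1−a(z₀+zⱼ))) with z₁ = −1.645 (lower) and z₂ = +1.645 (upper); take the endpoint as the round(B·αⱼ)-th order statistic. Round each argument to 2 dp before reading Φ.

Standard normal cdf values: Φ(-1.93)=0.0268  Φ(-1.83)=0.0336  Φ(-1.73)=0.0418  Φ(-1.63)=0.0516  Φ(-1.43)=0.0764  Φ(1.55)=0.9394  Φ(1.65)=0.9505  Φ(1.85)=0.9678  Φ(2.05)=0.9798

Lower: z₀ + z₁ = 0.138 + (-1.645) = -1.507; 1 − a(z₀+z₁) = 1 − (-0.024)(-1.507) = 0.9638; argument = 0.138 + (-1.507)/0.9638 = -1.4256 → -1.43.
α₁ = Φ(-1.43) = 0.0764; rank = round(400 × 0.0764) = 31; θ*₍31₎ = 213.62.
Upper: z₀ + z₂ = 1.783; 1 − a(z₀+z₂) = 1.0428; argument = 1.8478 → 1.85; α₂ = 0.9678; rank = 387; θ*₍387₎ = 246.73.

(213.62, 246.73)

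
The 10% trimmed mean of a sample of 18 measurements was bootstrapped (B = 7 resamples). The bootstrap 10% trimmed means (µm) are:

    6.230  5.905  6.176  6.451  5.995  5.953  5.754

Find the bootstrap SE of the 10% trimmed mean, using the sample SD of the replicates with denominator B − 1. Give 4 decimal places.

Bootstrap SE is the standard deviation of the 7 replicate 10% trimmed means.
Mean of replicates: (6.230 + 5.905 + 6.176 + 6.451 + 5.995 + 5.953 + 5.754) / 7 = 42.46400 / 7 = 6.06629
Sum of squared deviations: (+0.16371)² + (−0.16129)² + (+0.10971)² + (+0.38471)² + (−0.07129)² + (−0.11329)² + (−0.31229)² = 0.32830
Variance = 0.32830 / 6 = 0.05472
SE* = √0.05472

SE* = 0.2339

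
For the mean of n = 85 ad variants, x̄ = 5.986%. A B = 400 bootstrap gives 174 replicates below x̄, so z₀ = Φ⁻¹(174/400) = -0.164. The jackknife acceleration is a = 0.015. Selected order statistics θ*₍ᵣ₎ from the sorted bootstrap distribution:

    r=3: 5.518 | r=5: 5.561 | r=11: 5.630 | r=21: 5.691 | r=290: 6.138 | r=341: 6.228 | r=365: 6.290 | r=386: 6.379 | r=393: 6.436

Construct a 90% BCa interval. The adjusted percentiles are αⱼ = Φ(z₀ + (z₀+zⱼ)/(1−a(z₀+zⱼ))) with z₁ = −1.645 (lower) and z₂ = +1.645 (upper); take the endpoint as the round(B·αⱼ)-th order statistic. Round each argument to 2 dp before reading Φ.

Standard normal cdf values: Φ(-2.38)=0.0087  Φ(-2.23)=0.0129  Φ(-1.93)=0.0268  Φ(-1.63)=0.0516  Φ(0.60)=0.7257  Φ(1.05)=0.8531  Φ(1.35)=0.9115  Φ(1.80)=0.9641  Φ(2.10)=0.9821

Lower: z₀ + z₁ = -0.164 + (-1.645) = -1.809; 1 − a(z₀+z₁) = 1 − (0.015)(-1.809) = 1.0271; argument = -0.164 + (-1.809)/1.0271 = -1.9252 → -1.93.
α₁ = Φ(-1.93) = 0.0268; rank = round(400 × 0.0268) = 11; θ*₍11₎ = 5.630.
Upper: z₀ + z₂ = 1.481; 1 − a(z₀+z₂) = 0.9778; argument = 1.3506 → 1.35; α₂ = 0.9115; rank = 365; θ*₍365₎ = 6.290.

(5.630, 6.290)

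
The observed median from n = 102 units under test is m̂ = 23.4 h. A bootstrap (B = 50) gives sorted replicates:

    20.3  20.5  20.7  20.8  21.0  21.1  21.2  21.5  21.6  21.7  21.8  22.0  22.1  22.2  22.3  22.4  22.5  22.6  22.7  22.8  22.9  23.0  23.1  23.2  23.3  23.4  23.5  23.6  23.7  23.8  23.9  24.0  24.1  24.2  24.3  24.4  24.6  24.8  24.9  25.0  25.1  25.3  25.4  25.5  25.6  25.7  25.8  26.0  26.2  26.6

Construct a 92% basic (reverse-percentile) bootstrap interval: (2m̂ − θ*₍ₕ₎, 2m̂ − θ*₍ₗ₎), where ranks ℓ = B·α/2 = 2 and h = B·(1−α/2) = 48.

Percentile endpoints at ranks 2 and 48: θ*₍2₎ = 20.5, θ*₍48₎ = 26.0.
Basic interval reflects these around m̂:
  lower = 2 × 23.4 − 26.0 = 20.8
  upper = 2 × 23.4 − 20.5 = 26.3

(20.8, 26.3)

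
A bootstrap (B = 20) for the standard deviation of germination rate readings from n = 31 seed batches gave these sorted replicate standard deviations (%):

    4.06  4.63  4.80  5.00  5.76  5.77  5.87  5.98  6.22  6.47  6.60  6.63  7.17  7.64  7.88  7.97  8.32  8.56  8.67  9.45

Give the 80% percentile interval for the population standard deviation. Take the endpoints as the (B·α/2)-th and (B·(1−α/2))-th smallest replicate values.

α = 0.20; lower rank = 20 × 0.100 = 2; upper rank = 20 × 0.900 = 18.
The 2nd smallest replicate is 4.63; the 18th is 8.56.

(4.63, 8.56)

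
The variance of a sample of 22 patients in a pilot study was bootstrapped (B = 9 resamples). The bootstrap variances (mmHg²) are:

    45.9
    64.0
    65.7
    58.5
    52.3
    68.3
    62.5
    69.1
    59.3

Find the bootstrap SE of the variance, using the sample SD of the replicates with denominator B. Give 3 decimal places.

SE* = 7.179

Bootstrap SE is the standard deviation of the 9 replicate variances.
Mean of replicates: (45.9 + 64.0 + 65.7 + 58.5 + 52.3 + 68.3 + 62.5 + 69.1 + 59.3) / 9 = 545.6000 / 9 = 60.6222
Sum of squared deviations: (−14.7222)² + (+3.3778)² + (+5.0778)² + (−2.1222)² + (−8.3222)² + (+7.6778)² + (+1.8778)² + (+8.4778)² + (−1.3222)² = 463.7956
Variance = 463.7956 / 9 = 51.5328
SE* = √51.5328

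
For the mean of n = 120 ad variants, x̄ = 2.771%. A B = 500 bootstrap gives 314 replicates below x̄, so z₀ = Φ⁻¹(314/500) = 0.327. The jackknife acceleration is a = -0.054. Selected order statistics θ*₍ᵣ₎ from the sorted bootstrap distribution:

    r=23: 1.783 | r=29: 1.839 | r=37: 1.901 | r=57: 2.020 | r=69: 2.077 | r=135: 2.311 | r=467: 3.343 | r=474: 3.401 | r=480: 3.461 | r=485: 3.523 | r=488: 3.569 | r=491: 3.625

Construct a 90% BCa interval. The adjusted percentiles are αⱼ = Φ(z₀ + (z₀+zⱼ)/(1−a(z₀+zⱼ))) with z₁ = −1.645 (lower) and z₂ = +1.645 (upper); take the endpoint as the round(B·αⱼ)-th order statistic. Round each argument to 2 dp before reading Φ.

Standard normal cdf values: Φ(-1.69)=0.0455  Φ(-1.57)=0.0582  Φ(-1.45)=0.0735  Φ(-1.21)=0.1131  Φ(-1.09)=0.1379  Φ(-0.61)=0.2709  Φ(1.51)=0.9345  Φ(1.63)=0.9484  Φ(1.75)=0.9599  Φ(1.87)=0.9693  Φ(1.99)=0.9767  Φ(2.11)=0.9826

(2.077, 3.625)

Lower: z₀ + z₁ = 0.327 + (-1.645) = -1.318; 1 − a(z₀+z₁) = 1 − (-0.054)(-1.318) = 0.9288; argument = 0.327 + (-1.318)/0.9288 = -1.0920 → -1.09.
α₁ = Φ(-1.09) = 0.1379; rank = round(500 × 0.1379) = 69; θ*₍69₎ = 2.077.
Upper: z₀ + z₂ = 1.972; 1 − a(z₀+z₂) = 1.1065; argument = 2.1092 → 2.11; α₂ = 0.9826; rank = 491; θ*₍491₎ = 3.625.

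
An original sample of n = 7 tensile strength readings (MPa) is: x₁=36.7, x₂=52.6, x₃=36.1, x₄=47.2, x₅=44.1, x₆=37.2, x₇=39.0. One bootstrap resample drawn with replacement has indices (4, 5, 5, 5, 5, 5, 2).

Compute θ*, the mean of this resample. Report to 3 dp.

Resample values: 47.2, 44.1, 44.1, 44.1, 44.1, 44.1, 52.6.
Mean = (47.2 + 44.1 + 44.1 + 44.1 + 44.1 + 44.1 + 52.6) / 7 = 320.30 / 7 = 45.757

θ* = 45.757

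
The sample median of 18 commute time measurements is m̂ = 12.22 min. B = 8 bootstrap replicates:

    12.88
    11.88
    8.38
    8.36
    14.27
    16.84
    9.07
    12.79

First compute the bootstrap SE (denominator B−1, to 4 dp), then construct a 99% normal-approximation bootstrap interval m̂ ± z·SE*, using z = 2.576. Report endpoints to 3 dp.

(4.392, 20.048)

Mean of replicates = 11.8087; sum of squared deviations = 64.6377; SE* = √(64.6377/7) = 3.0387
Margin = 2.576 × 3.0387 = 7.8277
Interval: 12.22 ± 7.8277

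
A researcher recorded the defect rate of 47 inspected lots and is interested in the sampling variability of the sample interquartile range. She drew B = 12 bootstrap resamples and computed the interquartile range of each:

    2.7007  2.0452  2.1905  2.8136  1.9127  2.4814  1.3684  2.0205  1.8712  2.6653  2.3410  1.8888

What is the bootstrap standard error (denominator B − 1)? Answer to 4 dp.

SE* = 0.4240

Bootstrap SE is the standard deviation of the 12 replicate interquartile ranges.
Mean of replicates: (2.7007 + 2.0452 + 2.1905 + 2.8136 + 1.9127 + 2.4814 + 1.3684 + 2.0205 + 1.8712 + 2.6653 + 2.3410 + 1.8888) / 12 = 26.29930 / 12 = 2.19161
Sum of squared deviations: (+0.50909)² + (−0.14641)² + (−0.00111)² + (+0.62199)² + (−0.27891)² + (+0.28979)² + (−0.82321)² + (−0.17111)² + (−0.32041)² + (+0.47369)² + (+0.14939)² + (−0.30281)² = 1.97726
Variance = 1.97726 / 11 = 0.17975
SE* = √0.17975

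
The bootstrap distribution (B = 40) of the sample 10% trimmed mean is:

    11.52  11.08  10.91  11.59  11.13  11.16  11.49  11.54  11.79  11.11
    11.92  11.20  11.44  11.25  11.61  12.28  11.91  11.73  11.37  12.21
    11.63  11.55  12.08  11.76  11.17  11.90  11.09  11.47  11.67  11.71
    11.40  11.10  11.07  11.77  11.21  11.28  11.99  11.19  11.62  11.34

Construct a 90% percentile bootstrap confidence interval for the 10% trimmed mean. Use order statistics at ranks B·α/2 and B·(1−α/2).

Sorted replicates: 10.91, 11.07, 11.08, 11.09, 11.10, 11.11, 11.13, 11.16, 11.17, 11.19, 11.20, 11.21, 11.25, 11.28, 11.34, 11.37, 11.40, 11.44, 11.47, 11.49, 11.52, 11.54, 11.55, 11.59, 11.61, 11.62, 11.63, 11.67, 11.71, 11.73, 11.76, 11.77, 11.79, 11.90, 11.91, 11.92, 11.99, 12.08, 12.21, 12.28
α = 0.10; lower rank = 40 × 0.050 = 2; upper rank = 40 × 0.950 = 38.
The 2nd smallest replicate is 11.07; the 38th is 12.08.

(11.07, 12.08)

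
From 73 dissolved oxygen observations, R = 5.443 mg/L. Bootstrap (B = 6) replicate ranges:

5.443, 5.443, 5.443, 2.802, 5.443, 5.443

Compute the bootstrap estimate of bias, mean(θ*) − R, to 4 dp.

mean(θ*) = (5.443 + 5.443 + 5.443 + 2.802 + 5.443 + 5.443) / 6 = 5.00283
bias = 5.00283 − 5.443

bias = −0.4402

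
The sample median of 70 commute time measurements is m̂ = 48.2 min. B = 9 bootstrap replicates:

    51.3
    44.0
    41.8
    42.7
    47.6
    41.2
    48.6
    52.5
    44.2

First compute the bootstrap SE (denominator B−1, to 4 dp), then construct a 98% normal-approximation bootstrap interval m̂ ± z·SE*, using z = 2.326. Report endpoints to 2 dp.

Mean of replicates = 45.9889; sum of squared deviations = 138.4689; SE* = √(138.4689/8) = 4.1604
Margin = 2.326 × 4.1604 = 9.677
Interval: 48.2 ± 9.677

(38.52, 57.88)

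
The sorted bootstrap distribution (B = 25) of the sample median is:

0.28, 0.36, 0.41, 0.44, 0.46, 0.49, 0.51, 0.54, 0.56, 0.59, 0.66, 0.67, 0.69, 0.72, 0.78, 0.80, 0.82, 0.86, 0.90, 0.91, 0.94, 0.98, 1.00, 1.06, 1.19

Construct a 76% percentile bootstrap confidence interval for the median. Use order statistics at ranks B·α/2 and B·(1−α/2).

α = 0.24; lower rank = 25 × 0.120 = 3; upper rank = 25 × 0.880 = 22.
The 3rd smallest replicate is 0.41; the 22nd is 0.98.

(0.41, 0.98)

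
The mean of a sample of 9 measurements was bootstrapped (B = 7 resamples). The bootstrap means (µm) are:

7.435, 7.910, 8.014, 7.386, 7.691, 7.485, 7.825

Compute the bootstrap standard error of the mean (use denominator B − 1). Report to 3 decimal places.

Bootstrap SE is the standard deviation of the 7 replicate means.
Mean of replicates: (7.435 + 7.910 + 8.014 + 7.386 + 7.691 + 7.485 + 7.825) / 7 = 53.7460 / 7 = 7.6780
Sum of squared deviations: (−0.2430)² + (+0.2320)² + (+0.3360)² + (−0.2920)² + (+0.0130)² + (−0.1930)² + (+0.1470)² = 0.3701
Variance = 0.3701 / 6 = 0.0617
SE* = √0.0617

SE* = 0.248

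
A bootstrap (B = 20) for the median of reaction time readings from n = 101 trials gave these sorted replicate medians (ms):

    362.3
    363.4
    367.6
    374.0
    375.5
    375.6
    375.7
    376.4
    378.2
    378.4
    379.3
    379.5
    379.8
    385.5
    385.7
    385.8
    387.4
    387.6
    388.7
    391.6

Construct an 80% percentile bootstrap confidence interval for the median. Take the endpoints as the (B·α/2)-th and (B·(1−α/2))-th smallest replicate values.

α = 0.20; lower rank = 20 × 0.100 = 2; upper rank = 20 × 0.900 = 18.
The 2nd smallest replicate is 363.4; the 18th is 387.6.

(363.4, 387.6)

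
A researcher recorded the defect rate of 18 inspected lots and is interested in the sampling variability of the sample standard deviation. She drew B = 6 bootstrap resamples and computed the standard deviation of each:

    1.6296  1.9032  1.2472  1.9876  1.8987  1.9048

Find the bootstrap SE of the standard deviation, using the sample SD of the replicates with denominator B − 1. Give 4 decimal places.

Bootstrap SE is the standard deviation of the 6 replicate standard deviations.
Mean of replicates: (1.6296 + 1.9032 + 1.2472 + 1.9876 + 1.8987 + 1.9048) / 6 = 10.57110 / 6 = 1.76185
Sum of squared deviations: (−0.13225)² + (+0.14135)² + (−0.51465)² + (+0.22575)² + (+0.13685)² + (+0.14295)² = 0.39246
Variance = 0.39246 / 5 = 0.07849
SE* = √0.07849

SE* = 0.2802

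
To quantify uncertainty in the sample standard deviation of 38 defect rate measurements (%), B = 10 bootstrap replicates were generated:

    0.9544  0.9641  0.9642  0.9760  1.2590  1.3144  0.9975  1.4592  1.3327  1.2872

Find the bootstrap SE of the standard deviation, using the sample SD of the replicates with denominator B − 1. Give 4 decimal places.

SE* = 0.1965

Bootstrap SE is the standard deviation of the 10 replicate standard deviations.
Mean of replicates: (0.9544 + 0.9641 + 0.9642 + 0.9760 + 1.2590 + 1.3144 + 0.9975 + 1.4592 + 1.3327 + 1.2872) / 10 = 11.50870 / 10 = 1.15087
Sum of squared deviations: (−0.19647)² + (−0.18677)² + (−0.18667)² + (−0.17487)² + (+0.10813)² + (+0.16353)² + (−0.15337)² + (+0.30833)² + (+0.18183)² + (+0.13633)² = 0.34758
Variance = 0.34758 / 9 = 0.03862
SE* = √0.03862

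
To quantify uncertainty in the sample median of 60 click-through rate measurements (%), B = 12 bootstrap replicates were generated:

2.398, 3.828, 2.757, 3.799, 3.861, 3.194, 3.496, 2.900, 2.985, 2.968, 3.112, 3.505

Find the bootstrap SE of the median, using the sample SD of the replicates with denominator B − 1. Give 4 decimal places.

Bootstrap SE is the standard deviation of the 12 replicate medians.
Mean of replicates: (2.398 + 3.828 + 2.757 + 3.799 + 3.861 + 3.194 + 3.496 + 2.900 + 2.985 + 2.968 + 3.112 + 3.505) / 12 = 38.80300 / 12 = 3.23358
Sum of squared deviations: (−0.83558)² + (+0.59442)² + (−0.47658)² + (+0.56542)² + (+0.62742)² + (−0.03958)² + (+0.26242)² + (−0.33358)² + (−0.24858)² + (−0.26558)² + (−0.12158)² + (+0.27142)² = 2.39449
Variance = 2.39449 / 11 = 0.21768
SE* = √0.21768

SE* = 0.4666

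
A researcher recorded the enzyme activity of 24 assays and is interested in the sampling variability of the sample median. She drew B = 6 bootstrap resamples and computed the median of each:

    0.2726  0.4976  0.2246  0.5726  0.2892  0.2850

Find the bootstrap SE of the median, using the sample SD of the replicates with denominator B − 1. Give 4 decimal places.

Bootstrap SE is the standard deviation of the 6 replicate medians.
Mean of replicates: (0.2726 + 0.4976 + 0.2246 + 0.5726 + 0.2892 + 0.2850) / 6 = 2.14160 / 6 = 0.35693
Sum of squared deviations: (−0.08433)² + (+0.14067)² + (−0.13233)² + (+0.21567)² + (−0.06773)² + (−0.07193)² = 0.10069
Variance = 0.10069 / 5 = 0.02014
SE* = √0.02014

SE* = 0.1419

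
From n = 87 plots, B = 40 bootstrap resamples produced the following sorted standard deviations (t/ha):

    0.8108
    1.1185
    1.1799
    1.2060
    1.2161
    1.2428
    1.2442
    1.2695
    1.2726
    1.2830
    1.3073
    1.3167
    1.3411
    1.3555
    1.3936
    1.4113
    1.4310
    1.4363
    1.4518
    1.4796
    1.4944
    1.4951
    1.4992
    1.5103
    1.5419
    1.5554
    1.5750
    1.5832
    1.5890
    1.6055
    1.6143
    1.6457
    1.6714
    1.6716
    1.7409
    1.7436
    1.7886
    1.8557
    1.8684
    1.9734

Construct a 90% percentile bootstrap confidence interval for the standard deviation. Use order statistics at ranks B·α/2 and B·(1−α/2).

α = 0.10; lower rank = 40 × 0.050 = 2; upper rank = 40 × 0.950 = 38.
The 2nd smallest replicate is 1.1185; the 38th is 1.8557.

(1.1185, 1.8557)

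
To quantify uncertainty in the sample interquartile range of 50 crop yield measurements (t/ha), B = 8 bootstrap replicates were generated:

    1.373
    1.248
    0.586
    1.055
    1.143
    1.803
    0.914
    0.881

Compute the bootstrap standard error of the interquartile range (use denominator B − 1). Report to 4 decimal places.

Bootstrap SE is the standard deviation of the 8 replicate interquartile ranges.
Mean of replicates: (1.373 + 1.248 + 0.586 + 1.055 + 1.143 + 1.803 + 0.914 + 0.881) / 8 = 9.00300 / 8 = 1.12538
Sum of squared deviations: (+0.24762)² + (+0.12262)² + (−0.53938)² + (−0.07038)² + (+0.01763)² + (+0.67762)² + (−0.21137)² + (−0.24438)² = 0.93612
Variance = 0.93612 / 7 = 0.13373
SE* = √0.13373

SE* = 0.3657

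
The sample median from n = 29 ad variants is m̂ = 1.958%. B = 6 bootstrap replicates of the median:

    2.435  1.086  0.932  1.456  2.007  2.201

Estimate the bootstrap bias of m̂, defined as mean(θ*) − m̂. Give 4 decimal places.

mean(θ*) = (2.435 + 1.086 + 0.932 + 1.456 + 2.007 + 2.201) / 6 = 1.68617
bias = 1.68617 − 1.958

bias = −0.2718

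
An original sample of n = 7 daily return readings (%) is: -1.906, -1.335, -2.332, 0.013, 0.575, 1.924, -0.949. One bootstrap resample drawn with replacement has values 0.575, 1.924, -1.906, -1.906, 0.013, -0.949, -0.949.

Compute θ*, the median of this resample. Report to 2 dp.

θ* = -0.95

Sorted: -1.906, -1.906, -0.949, -0.949, 0.013, 0.575, 1.924
Median = middle value = -0.95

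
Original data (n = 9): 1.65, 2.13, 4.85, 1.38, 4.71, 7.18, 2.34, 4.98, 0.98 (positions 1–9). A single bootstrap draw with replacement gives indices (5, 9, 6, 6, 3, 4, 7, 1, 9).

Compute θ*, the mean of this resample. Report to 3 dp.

Resample values: 4.71, 0.98, 7.18, 7.18, 4.85, 1.38, 2.34, 1.65, 0.98.
Mean = (4.71 + 0.98 + 7.18 + 7.18 + 4.85 + 1.38 + 2.34 + 1.65 + 0.98) / 9 = 31.250 / 9 = 3.472

θ* = 3.472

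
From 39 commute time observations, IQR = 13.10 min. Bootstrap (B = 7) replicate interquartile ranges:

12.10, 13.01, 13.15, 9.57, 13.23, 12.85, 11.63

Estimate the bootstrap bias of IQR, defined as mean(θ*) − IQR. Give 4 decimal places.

bias = −0.8800

mean(θ*) = (12.10 + 13.01 + 13.15 + 9.57 + 13.23 + 12.85 + 11.63) / 7 = 12.22000
bias = 12.22000 − 13.10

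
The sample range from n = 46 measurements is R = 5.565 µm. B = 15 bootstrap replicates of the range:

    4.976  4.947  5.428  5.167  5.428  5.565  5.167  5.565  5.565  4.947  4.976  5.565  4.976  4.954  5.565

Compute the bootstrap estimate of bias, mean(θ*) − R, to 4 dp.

mean(θ*) = (4.976 + 4.947 + 5.428 + 5.167 + 5.428 + 5.565 + 5.167 + 5.565 + 5.565 + 4.947 + 4.976 + 5.565 + 4.976 + 4.954 + 5.565) / 15 = 5.25273
bias = 5.25273 − 5.565

bias = −0.3123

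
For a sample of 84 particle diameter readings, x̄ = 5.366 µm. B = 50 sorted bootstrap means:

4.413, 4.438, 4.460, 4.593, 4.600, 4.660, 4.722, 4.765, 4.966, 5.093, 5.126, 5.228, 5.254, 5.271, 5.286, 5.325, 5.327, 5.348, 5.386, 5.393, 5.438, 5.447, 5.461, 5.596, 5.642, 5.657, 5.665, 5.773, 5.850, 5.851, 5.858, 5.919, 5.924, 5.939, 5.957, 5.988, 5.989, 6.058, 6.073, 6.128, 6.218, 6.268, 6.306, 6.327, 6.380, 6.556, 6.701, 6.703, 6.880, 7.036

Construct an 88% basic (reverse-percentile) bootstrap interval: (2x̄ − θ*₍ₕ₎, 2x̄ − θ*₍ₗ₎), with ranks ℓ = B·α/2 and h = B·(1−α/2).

Percentile endpoints at ranks 3 and 47: θ*₍3₎ = 4.460, θ*₍47₎ = 6.701.
Basic interval reflects these around x̄:
  lower = 2 × 5.366 − 6.701 = 4.031
  upper = 2 × 5.366 − 4.460 = 6.272

(4.031, 6.272)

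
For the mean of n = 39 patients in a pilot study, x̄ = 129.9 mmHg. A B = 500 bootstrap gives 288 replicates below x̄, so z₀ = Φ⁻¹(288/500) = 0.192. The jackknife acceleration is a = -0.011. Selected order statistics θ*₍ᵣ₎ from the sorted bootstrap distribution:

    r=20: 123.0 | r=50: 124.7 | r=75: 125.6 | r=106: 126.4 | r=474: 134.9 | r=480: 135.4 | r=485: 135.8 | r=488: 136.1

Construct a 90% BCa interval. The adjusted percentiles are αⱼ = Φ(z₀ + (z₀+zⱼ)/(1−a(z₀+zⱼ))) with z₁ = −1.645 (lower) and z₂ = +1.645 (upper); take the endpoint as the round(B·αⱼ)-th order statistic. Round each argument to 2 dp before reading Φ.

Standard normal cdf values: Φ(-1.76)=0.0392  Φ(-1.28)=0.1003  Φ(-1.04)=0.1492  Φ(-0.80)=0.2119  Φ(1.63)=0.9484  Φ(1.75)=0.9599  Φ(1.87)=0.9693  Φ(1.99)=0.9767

Lower: z₀ + z₁ = 0.192 + (-1.645) = -1.453; 1 − a(z₀+z₁) = 1 − (-0.011)(-1.453) = 0.9840; argument = 0.192 + (-1.453)/0.9840 = -1.2846 → -1.28.
α₁ = Φ(-1.28) = 0.1003; rank = round(500 × 0.1003) = 50; θ*₍50₎ = 124.7.
Upper: z₀ + z₂ = 1.837; 1 − a(z₀+z₂) = 1.0202; argument = 1.9926 → 1.99; α₂ = 0.9767; rank = 488; θ*₍488₎ = 136.1.

(124.7, 136.1)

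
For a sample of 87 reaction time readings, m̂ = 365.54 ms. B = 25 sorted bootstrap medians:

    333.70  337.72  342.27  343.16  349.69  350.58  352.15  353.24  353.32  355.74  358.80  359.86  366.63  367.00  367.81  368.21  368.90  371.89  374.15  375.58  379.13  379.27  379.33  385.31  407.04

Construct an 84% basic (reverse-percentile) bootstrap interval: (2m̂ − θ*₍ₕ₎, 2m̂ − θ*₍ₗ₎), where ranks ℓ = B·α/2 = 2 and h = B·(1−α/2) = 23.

(351.75, 393.36)

Percentile endpoints at ranks 2 and 23: θ*₍2₎ = 337.72, θ*₍23₎ = 379.33.
Basic interval reflects these around m̂:
  lower = 2 × 365.54 − 379.33 = 351.75
  upper = 2 × 365.54 − 337.72 = 393.36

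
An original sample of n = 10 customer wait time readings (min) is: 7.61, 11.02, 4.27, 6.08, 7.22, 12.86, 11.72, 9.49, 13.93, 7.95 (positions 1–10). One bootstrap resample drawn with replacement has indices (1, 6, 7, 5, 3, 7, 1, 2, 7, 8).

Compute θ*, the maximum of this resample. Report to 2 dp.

θ* = 12.86

Resample values: 7.61, 12.86, 11.72, 7.22, 4.27, 11.72, 7.61, 11.02, 11.72, 9.49.
Maximum = 12.86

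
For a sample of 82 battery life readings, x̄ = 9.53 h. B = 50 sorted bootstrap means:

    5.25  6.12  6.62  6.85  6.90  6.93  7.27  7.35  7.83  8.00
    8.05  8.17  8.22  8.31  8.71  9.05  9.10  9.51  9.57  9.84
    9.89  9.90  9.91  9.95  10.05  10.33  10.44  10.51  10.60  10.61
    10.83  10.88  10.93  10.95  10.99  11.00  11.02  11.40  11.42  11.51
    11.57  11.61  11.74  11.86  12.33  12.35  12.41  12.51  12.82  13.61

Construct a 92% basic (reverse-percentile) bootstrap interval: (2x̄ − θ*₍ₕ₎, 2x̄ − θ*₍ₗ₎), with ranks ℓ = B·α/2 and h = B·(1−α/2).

Percentile endpoints at ranks 2 and 48: θ*₍2₎ = 6.12, θ*₍48₎ = 12.51.
Basic interval reflects these around x̄:
  lower = 2 × 9.53 − 12.51 = 6.55
  upper = 2 × 9.53 − 6.12 = 12.94

(6.55, 12.94)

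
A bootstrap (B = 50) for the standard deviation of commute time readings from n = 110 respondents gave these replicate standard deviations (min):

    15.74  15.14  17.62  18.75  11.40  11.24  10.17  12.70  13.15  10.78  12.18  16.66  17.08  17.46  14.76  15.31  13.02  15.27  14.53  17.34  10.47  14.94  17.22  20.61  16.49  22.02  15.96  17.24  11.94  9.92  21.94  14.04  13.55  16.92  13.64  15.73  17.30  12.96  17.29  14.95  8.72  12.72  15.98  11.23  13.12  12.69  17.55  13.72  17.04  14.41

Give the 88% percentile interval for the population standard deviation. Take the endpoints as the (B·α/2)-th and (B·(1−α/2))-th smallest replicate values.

Sorted replicates: 8.72, 9.92, 10.17, 10.47, 10.78, 11.23, 11.24, 11.40, 11.94, 12.18, 12.69, 12.70, 12.72, 12.96, 13.02, 13.12, 13.15, 13.55, 13.64, 13.72, 14.04, 14.41, 14.53, 14.76, 14.94, 14.95, 15.14, 15.27, 15.31, 15.73, 15.74, 15.96, 15.98, 16.49, 16.66, 16.92, 17.04, 17.08, 17.22, 17.24, 17.29, 17.30, 17.34, 17.46, 17.55, 17.62, 18.75, 20.61, 21.94, 22.02
α = 0.12; lower rank = 50 × 0.060 = 3; upper rank = 50 × 0.940 = 47.
The 3rd smallest replicate is 10.17; the 47th is 18.75.

(10.17, 18.75)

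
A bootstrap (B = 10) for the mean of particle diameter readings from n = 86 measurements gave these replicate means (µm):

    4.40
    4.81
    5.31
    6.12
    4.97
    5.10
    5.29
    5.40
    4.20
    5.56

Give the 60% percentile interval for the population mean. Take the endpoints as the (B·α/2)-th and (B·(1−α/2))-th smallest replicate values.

Sorted replicates: 4.20, 4.40, 4.81, 4.97, 5.10, 5.29, 5.31, 5.40, 5.56, 6.12
α = 0.40; lower rank = 10 × 0.200 = 2; upper rank = 10 × 0.800 = 8.
The 2nd smallest replicate is 4.40; the 8th is 5.40.

(4.40, 5.40)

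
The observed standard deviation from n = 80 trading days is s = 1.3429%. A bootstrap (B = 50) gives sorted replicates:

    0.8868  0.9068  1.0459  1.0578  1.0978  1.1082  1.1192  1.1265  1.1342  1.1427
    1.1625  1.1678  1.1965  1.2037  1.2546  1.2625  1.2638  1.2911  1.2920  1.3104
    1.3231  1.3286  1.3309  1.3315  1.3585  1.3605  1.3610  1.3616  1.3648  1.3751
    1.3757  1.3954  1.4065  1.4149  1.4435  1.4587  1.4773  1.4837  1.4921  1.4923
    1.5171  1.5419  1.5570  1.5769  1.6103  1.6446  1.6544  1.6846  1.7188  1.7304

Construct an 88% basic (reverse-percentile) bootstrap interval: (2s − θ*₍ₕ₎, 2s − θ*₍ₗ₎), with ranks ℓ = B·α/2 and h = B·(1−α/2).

(1.0314, 1.6399)

Percentile endpoints at ranks 3 and 47: θ*₍3₎ = 1.0459, θ*₍47₎ = 1.6544.
Basic interval reflects these around s:
  lower = 2 × 1.3429 − 1.6544 = 1.0314
  upper = 2 × 1.3429 − 1.0459 = 1.6399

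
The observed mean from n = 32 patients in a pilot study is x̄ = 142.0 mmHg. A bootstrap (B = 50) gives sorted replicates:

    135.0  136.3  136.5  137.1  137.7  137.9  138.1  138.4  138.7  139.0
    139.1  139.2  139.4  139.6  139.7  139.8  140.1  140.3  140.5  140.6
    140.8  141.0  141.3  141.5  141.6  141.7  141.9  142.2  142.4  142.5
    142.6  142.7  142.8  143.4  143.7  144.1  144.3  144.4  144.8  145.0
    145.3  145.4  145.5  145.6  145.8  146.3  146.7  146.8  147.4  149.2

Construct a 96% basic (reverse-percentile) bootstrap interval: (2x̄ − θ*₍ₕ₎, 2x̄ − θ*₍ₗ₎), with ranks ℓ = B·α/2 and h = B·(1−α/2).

Percentile endpoints at ranks 1 and 49: θ*₍1₎ = 135.0, θ*₍49₎ = 147.4.
Basic interval reflects these around x̄:
  lower = 2 × 142.0 − 147.4 = 136.6
  upper = 2 × 142.0 − 135.0 = 149.0

(136.6, 149.0)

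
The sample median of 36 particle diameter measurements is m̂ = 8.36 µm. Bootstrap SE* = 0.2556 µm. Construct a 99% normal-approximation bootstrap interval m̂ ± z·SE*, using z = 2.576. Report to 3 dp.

(7.702, 9.018)

Margin = 2.576 × 0.2556 = 0.6584
Interval: 8.36 ± 0.6584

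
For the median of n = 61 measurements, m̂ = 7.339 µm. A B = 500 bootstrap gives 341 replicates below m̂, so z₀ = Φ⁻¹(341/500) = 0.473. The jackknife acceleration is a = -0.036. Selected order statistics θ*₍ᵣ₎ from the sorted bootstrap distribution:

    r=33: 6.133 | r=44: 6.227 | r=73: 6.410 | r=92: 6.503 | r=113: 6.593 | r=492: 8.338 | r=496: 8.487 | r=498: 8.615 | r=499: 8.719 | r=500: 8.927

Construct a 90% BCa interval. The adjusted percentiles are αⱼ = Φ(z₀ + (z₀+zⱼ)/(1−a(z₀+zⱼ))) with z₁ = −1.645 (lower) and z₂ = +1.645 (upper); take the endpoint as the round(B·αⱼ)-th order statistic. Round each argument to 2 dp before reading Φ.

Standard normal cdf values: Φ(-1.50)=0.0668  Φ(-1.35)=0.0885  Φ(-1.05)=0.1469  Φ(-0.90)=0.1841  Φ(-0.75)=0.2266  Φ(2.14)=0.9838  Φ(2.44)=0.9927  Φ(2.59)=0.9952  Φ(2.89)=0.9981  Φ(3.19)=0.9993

(6.593, 8.487)

Lower: z₀ + z₁ = 0.473 + (-1.645) = -1.172; 1 − a(z₀+z₁) = 1 − (-0.036)(-1.172) = 0.9578; argument = 0.473 + (-1.172)/0.9578 = -0.7506 → -0.75.
α₁ = Φ(-0.75) = 0.2266; rank = round(500 × 0.2266) = 113; θ*₍113₎ = 6.593.
Upper: z₀ + z₂ = 2.118; 1 − a(z₀+z₂) = 1.0762; argument = 2.4409 → 2.44; α₂ = 0.9927; rank = 496; θ*₍496₎ = 8.487.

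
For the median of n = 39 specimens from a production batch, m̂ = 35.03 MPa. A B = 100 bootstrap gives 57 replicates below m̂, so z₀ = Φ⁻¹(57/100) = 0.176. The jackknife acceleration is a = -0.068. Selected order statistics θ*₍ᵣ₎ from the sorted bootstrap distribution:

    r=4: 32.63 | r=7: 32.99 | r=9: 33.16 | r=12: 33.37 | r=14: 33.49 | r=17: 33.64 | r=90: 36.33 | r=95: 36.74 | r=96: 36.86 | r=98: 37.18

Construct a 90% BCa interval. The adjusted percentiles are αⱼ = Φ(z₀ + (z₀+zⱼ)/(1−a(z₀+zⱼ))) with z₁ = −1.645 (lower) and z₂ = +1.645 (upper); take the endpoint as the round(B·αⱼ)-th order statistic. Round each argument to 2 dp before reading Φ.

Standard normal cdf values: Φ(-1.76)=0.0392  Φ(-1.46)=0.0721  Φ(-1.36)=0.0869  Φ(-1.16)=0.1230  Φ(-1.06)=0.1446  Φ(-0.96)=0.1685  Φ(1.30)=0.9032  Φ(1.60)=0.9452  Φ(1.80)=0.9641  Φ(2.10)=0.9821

Lower: z₀ + z₁ = 0.176 + (-1.645) = -1.469; 1 − a(z₀+z₁) = 1 − (-0.068)(-1.469) = 0.9001; argument = 0.176 + (-1.469)/0.9001 = -1.4560 → -1.46.
α₁ = Φ(-1.46) = 0.0721; rank = round(100 × 0.0721) = 7; θ*₍7₎ = 32.99.
Upper: z₀ + z₂ = 1.821; 1 − a(z₀+z₂) = 1.1238; argument = 1.7964 → 1.80; α₂ = 0.9641; rank = 96; θ*₍96₎ = 36.86.

(32.99, 36.86)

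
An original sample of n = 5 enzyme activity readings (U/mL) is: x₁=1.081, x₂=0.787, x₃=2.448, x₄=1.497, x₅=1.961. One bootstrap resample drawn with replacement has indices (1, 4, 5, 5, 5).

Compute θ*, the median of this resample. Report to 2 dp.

Resample values: 1.081, 1.497, 1.961, 1.961, 1.961.
Sorted: 1.081, 1.497, 1.961, 1.961, 1.961
Median = middle value = 1.96

θ* = 1.96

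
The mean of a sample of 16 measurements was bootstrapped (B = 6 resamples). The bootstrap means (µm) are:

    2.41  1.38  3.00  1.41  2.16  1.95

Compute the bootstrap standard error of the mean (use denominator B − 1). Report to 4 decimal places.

Bootstrap SE is the standard deviation of the 6 replicate means.
Mean of replicates: (2.41 + 1.38 + 3.00 + 1.41 + 2.16 + 1.95) / 6 = 12.31000 / 6 = 2.05167
Sum of squared deviations: (+0.35833)² + (−0.67167)² + (+0.94833)² + (−0.64167)² + (+0.10833)² + (−0.10167)² = 1.91268
Variance = 1.91268 / 5 = 0.38254
SE* = √0.38254

SE* = 0.6185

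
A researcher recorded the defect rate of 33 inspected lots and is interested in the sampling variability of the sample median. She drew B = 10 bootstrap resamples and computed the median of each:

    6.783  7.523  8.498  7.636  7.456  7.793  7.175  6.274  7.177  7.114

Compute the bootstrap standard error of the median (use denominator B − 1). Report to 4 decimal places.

SE* = 0.5993

Bootstrap SE is the standard deviation of the 10 replicate medians.
Mean of replicates: (6.783 + 7.523 + 8.498 + 7.636 + 7.456 + 7.793 + 7.175 + 6.274 + 7.177 + 7.114) / 10 = 73.42900 / 10 = 7.34290
Sum of squared deviations: (−0.55990)² + (+0.18010)² + (+1.15510)² + (+0.29310)² + (+0.11310)² + (+0.45010)² + (−0.16790)² + (−1.06890)² + (−0.16590)² + (−0.22890)² = 3.23212
Variance = 3.23212 / 9 = 0.35912
SE* = √0.35912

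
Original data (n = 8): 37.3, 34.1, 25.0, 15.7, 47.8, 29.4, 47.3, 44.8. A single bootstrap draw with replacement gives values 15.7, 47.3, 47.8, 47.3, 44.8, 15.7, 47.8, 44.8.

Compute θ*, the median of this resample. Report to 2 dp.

Sorted: 15.7, 15.7, 44.8, 44.8, 47.3, 47.3, 47.8, 47.8
Median = average of the two middle values = 46.05

θ* = 46.05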